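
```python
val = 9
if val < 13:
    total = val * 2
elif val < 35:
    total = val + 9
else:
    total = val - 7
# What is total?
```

Answer: 18

Derivation:
Trace (tracking total):
val = 9  # -> val = 9
if val < 13:  # condition is True
    total = val * 2  # -> total = 18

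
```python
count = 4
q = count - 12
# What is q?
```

Answer: -8

Derivation:
Trace (tracking q):
count = 4  # -> count = 4
q = count - 12  # -> q = -8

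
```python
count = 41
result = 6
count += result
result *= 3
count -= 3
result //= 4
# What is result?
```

Trace (tracking result):
count = 41  # -> count = 41
result = 6  # -> result = 6
count += result  # -> count = 47
result *= 3  # -> result = 18
count -= 3  # -> count = 44
result //= 4  # -> result = 4

Answer: 4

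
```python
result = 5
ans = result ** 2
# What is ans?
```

Trace (tracking ans):
result = 5  # -> result = 5
ans = result ** 2  # -> ans = 25

Answer: 25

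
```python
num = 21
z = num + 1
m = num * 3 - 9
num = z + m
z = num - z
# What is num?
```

Answer: 76

Derivation:
Trace (tracking num):
num = 21  # -> num = 21
z = num + 1  # -> z = 22
m = num * 3 - 9  # -> m = 54
num = z + m  # -> num = 76
z = num - z  # -> z = 54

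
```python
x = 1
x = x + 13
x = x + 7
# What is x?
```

Trace (tracking x):
x = 1  # -> x = 1
x = x + 13  # -> x = 14
x = x + 7  # -> x = 21

Answer: 21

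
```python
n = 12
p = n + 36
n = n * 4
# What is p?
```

Answer: 48

Derivation:
Trace (tracking p):
n = 12  # -> n = 12
p = n + 36  # -> p = 48
n = n * 4  # -> n = 48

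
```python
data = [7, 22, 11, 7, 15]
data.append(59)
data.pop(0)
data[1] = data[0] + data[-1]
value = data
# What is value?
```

Trace (tracking value):
data = [7, 22, 11, 7, 15]  # -> data = [7, 22, 11, 7, 15]
data.append(59)  # -> data = [7, 22, 11, 7, 15, 59]
data.pop(0)  # -> data = [22, 11, 7, 15, 59]
data[1] = data[0] + data[-1]  # -> data = [22, 81, 7, 15, 59]
value = data  # -> value = [22, 81, 7, 15, 59]

Answer: [22, 81, 7, 15, 59]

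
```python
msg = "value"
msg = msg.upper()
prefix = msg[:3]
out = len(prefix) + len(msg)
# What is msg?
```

Trace (tracking msg):
msg = 'value'  # -> msg = 'value'
msg = msg.upper()  # -> msg = 'VALUE'
prefix = msg[:3]  # -> prefix = 'VAL'
out = len(prefix) + len(msg)  # -> out = 8

Answer: 'VALUE'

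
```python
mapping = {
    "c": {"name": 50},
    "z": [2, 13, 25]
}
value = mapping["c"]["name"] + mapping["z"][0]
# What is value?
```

Trace (tracking value):
mapping = {'c': {'name': 50}, 'z': [2, 13, 25]}  # -> mapping = {'c': {'name': 50}, 'z': [2, 13, 25]}
value = mapping['c']['name'] + mapping['z'][0]  # -> value = 52

Answer: 52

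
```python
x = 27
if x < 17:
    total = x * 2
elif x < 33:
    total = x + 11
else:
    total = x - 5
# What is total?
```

Answer: 38

Derivation:
Trace (tracking total):
x = 27  # -> x = 27
if x < 17:  # condition is False
elif x < 33:  # condition is True
    total = x + 11  # -> total = 38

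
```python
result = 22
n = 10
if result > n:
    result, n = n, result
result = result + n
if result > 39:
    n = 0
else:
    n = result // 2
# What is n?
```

Answer: 16

Derivation:
Trace (tracking n):
result = 22  # -> result = 22
n = 10  # -> n = 10
if result > n:  # condition is True
    result, n = (n, result)  # -> result = 10, n = 22
result = result + n  # -> result = 32
if result > 39:  # condition is False
else:
    n = result // 2  # -> n = 16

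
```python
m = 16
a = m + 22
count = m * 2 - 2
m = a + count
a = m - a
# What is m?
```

Answer: 68

Derivation:
Trace (tracking m):
m = 16  # -> m = 16
a = m + 22  # -> a = 38
count = m * 2 - 2  # -> count = 30
m = a + count  # -> m = 68
a = m - a  # -> a = 30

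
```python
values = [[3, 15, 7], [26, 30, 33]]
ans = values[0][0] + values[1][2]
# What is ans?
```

Answer: 36

Derivation:
Trace (tracking ans):
values = [[3, 15, 7], [26, 30, 33]]  # -> values = [[3, 15, 7], [26, 30, 33]]
ans = values[0][0] + values[1][2]  # -> ans = 36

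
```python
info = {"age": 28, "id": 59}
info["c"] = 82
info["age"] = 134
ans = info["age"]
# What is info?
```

Answer: {'age': 134, 'id': 59, 'c': 82}

Derivation:
Trace (tracking info):
info = {'age': 28, 'id': 59}  # -> info = {'age': 28, 'id': 59}
info['c'] = 82  # -> info = {'age': 28, 'id': 59, 'c': 82}
info['age'] = 134  # -> info = {'age': 134, 'id': 59, 'c': 82}
ans = info['age']  # -> ans = 134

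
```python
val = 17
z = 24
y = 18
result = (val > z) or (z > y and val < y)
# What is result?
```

Trace (tracking result):
val = 17  # -> val = 17
z = 24  # -> z = 24
y = 18  # -> y = 18
result = val > z or (z > y and val < y)  # -> result = True

Answer: True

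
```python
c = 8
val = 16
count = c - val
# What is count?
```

Answer: -8

Derivation:
Trace (tracking count):
c = 8  # -> c = 8
val = 16  # -> val = 16
count = c - val  # -> count = -8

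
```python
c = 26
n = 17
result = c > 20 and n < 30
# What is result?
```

Answer: True

Derivation:
Trace (tracking result):
c = 26  # -> c = 26
n = 17  # -> n = 17
result = c > 20 and n < 30  # -> result = True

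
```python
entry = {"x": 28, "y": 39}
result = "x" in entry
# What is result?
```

Answer: True

Derivation:
Trace (tracking result):
entry = {'x': 28, 'y': 39}  # -> entry = {'x': 28, 'y': 39}
result = 'x' in entry  # -> result = True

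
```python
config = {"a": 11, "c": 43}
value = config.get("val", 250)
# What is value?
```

Answer: 250

Derivation:
Trace (tracking value):
config = {'a': 11, 'c': 43}  # -> config = {'a': 11, 'c': 43}
value = config.get('val', 250)  # -> value = 250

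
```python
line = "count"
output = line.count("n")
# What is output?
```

Answer: 1

Derivation:
Trace (tracking output):
line = 'count'  # -> line = 'count'
output = line.count('n')  # -> output = 1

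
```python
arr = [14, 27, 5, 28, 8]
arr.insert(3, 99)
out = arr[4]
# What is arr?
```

Trace (tracking arr):
arr = [14, 27, 5, 28, 8]  # -> arr = [14, 27, 5, 28, 8]
arr.insert(3, 99)  # -> arr = [14, 27, 5, 99, 28, 8]
out = arr[4]  # -> out = 28

Answer: [14, 27, 5, 99, 28, 8]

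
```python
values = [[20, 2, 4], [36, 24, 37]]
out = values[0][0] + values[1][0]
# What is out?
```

Answer: 56

Derivation:
Trace (tracking out):
values = [[20, 2, 4], [36, 24, 37]]  # -> values = [[20, 2, 4], [36, 24, 37]]
out = values[0][0] + values[1][0]  # -> out = 56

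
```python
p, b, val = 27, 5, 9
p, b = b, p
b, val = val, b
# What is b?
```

Answer: 9

Derivation:
Trace (tracking b):
p, b, val = (27, 5, 9)  # -> p = 27, b = 5, val = 9
p, b = (b, p)  # -> p = 5, b = 27
b, val = (val, b)  # -> b = 9, val = 27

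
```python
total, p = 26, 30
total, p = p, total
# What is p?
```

Answer: 26

Derivation:
Trace (tracking p):
total, p = (26, 30)  # -> total = 26, p = 30
total, p = (p, total)  # -> total = 30, p = 26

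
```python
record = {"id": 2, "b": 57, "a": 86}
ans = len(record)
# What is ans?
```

Trace (tracking ans):
record = {'id': 2, 'b': 57, 'a': 86}  # -> record = {'id': 2, 'b': 57, 'a': 86}
ans = len(record)  # -> ans = 3

Answer: 3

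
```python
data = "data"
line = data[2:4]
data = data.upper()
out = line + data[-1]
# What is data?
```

Trace (tracking data):
data = 'data'  # -> data = 'data'
line = data[2:4]  # -> line = 'ta'
data = data.upper()  # -> data = 'DATA'
out = line + data[-1]  # -> out = 'taA'

Answer: 'DATA'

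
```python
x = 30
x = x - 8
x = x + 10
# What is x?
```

Answer: 32

Derivation:
Trace (tracking x):
x = 30  # -> x = 30
x = x - 8  # -> x = 22
x = x + 10  # -> x = 32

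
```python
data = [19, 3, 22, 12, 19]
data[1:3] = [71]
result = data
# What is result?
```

Trace (tracking result):
data = [19, 3, 22, 12, 19]  # -> data = [19, 3, 22, 12, 19]
data[1:3] = [71]  # -> data = [19, 71, 12, 19]
result = data  # -> result = [19, 71, 12, 19]

Answer: [19, 71, 12, 19]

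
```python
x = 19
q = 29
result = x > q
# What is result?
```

Trace (tracking result):
x = 19  # -> x = 19
q = 29  # -> q = 29
result = x > q  # -> result = False

Answer: False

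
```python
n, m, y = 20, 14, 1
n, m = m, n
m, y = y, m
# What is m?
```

Answer: 1

Derivation:
Trace (tracking m):
n, m, y = (20, 14, 1)  # -> n = 20, m = 14, y = 1
n, m = (m, n)  # -> n = 14, m = 20
m, y = (y, m)  # -> m = 1, y = 20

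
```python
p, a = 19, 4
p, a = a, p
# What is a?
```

Trace (tracking a):
p, a = (19, 4)  # -> p = 19, a = 4
p, a = (a, p)  # -> p = 4, a = 19

Answer: 19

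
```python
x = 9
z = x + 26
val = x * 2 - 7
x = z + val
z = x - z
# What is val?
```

Answer: 11

Derivation:
Trace (tracking val):
x = 9  # -> x = 9
z = x + 26  # -> z = 35
val = x * 2 - 7  # -> val = 11
x = z + val  # -> x = 46
z = x - z  # -> z = 11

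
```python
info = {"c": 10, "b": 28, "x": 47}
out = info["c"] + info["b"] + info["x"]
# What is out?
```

Answer: 85

Derivation:
Trace (tracking out):
info = {'c': 10, 'b': 28, 'x': 47}  # -> info = {'c': 10, 'b': 28, 'x': 47}
out = info['c'] + info['b'] + info['x']  # -> out = 85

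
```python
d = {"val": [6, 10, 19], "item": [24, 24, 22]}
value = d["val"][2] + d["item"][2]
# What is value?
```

Answer: 41

Derivation:
Trace (tracking value):
d = {'val': [6, 10, 19], 'item': [24, 24, 22]}  # -> d = {'val': [6, 10, 19], 'item': [24, 24, 22]}
value = d['val'][2] + d['item'][2]  # -> value = 41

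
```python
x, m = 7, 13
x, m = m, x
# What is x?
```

Trace (tracking x):
x, m = (7, 13)  # -> x = 7, m = 13
x, m = (m, x)  # -> x = 13, m = 7

Answer: 13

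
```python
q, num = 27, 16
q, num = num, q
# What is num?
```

Answer: 27

Derivation:
Trace (tracking num):
q, num = (27, 16)  # -> q = 27, num = 16
q, num = (num, q)  # -> q = 16, num = 27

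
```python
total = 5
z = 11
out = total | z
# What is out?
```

Trace (tracking out):
total = 5  # -> total = 5
z = 11  # -> z = 11
out = total | z  # -> out = 15

Answer: 15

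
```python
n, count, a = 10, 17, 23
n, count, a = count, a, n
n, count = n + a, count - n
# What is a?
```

Answer: 10

Derivation:
Trace (tracking a):
n, count, a = (10, 17, 23)  # -> n = 10, count = 17, a = 23
n, count, a = (count, a, n)  # -> n = 17, count = 23, a = 10
n, count = (n + a, count - n)  # -> n = 27, count = 6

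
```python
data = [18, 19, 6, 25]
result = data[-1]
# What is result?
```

Trace (tracking result):
data = [18, 19, 6, 25]  # -> data = [18, 19, 6, 25]
result = data[-1]  # -> result = 25

Answer: 25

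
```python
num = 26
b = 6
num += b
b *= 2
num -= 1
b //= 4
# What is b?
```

Trace (tracking b):
num = 26  # -> num = 26
b = 6  # -> b = 6
num += b  # -> num = 32
b *= 2  # -> b = 12
num -= 1  # -> num = 31
b //= 4  # -> b = 3

Answer: 3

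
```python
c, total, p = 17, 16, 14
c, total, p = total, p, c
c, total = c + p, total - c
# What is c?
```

Trace (tracking c):
c, total, p = (17, 16, 14)  # -> c = 17, total = 16, p = 14
c, total, p = (total, p, c)  # -> c = 16, total = 14, p = 17
c, total = (c + p, total - c)  # -> c = 33, total = -2

Answer: 33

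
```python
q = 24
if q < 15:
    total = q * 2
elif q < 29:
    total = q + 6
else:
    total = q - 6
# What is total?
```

Answer: 30

Derivation:
Trace (tracking total):
q = 24  # -> q = 24
if q < 15:  # condition is False
elif q < 29:  # condition is True
    total = q + 6  # -> total = 30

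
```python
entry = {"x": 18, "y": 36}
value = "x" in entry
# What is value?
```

Trace (tracking value):
entry = {'x': 18, 'y': 36}  # -> entry = {'x': 18, 'y': 36}
value = 'x' in entry  # -> value = True

Answer: True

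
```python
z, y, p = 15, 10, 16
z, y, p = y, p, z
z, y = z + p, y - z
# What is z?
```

Answer: 25

Derivation:
Trace (tracking z):
z, y, p = (15, 10, 16)  # -> z = 15, y = 10, p = 16
z, y, p = (y, p, z)  # -> z = 10, y = 16, p = 15
z, y = (z + p, y - z)  # -> z = 25, y = 6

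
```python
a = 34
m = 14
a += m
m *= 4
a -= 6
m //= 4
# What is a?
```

Answer: 42

Derivation:
Trace (tracking a):
a = 34  # -> a = 34
m = 14  # -> m = 14
a += m  # -> a = 48
m *= 4  # -> m = 56
a -= 6  # -> a = 42
m //= 4  # -> m = 14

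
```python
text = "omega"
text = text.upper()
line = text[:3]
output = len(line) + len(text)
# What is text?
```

Trace (tracking text):
text = 'omega'  # -> text = 'omega'
text = text.upper()  # -> text = 'OMEGA'
line = text[:3]  # -> line = 'OME'
output = len(line) + len(text)  # -> output = 8

Answer: 'OMEGA'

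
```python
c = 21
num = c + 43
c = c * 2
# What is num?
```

Answer: 64

Derivation:
Trace (tracking num):
c = 21  # -> c = 21
num = c + 43  # -> num = 64
c = c * 2  # -> c = 42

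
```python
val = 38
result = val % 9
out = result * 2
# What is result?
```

Trace (tracking result):
val = 38  # -> val = 38
result = val % 9  # -> result = 2
out = result * 2  # -> out = 4

Answer: 2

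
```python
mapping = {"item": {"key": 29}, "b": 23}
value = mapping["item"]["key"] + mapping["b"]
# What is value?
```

Trace (tracking value):
mapping = {'item': {'key': 29}, 'b': 23}  # -> mapping = {'item': {'key': 29}, 'b': 23}
value = mapping['item']['key'] + mapping['b']  # -> value = 52

Answer: 52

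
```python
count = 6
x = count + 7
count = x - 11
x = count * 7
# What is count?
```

Answer: 2

Derivation:
Trace (tracking count):
count = 6  # -> count = 6
x = count + 7  # -> x = 13
count = x - 11  # -> count = 2
x = count * 7  # -> x = 14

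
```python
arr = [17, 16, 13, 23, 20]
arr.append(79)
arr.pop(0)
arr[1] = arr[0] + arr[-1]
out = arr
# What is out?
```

Answer: [16, 95, 23, 20, 79]

Derivation:
Trace (tracking out):
arr = [17, 16, 13, 23, 20]  # -> arr = [17, 16, 13, 23, 20]
arr.append(79)  # -> arr = [17, 16, 13, 23, 20, 79]
arr.pop(0)  # -> arr = [16, 13, 23, 20, 79]
arr[1] = arr[0] + arr[-1]  # -> arr = [16, 95, 23, 20, 79]
out = arr  # -> out = [16, 95, 23, 20, 79]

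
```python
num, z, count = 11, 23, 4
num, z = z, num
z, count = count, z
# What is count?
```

Trace (tracking count):
num, z, count = (11, 23, 4)  # -> num = 11, z = 23, count = 4
num, z = (z, num)  # -> num = 23, z = 11
z, count = (count, z)  # -> z = 4, count = 11

Answer: 11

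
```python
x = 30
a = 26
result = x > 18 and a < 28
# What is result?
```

Trace (tracking result):
x = 30  # -> x = 30
a = 26  # -> a = 26
result = x > 18 and a < 28  # -> result = True

Answer: True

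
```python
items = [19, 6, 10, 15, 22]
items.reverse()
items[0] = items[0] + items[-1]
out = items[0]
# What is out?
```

Trace (tracking out):
items = [19, 6, 10, 15, 22]  # -> items = [19, 6, 10, 15, 22]
items.reverse()  # -> items = [22, 15, 10, 6, 19]
items[0] = items[0] + items[-1]  # -> items = [41, 15, 10, 6, 19]
out = items[0]  # -> out = 41

Answer: 41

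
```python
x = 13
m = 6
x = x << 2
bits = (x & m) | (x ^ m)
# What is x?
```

Answer: 52

Derivation:
Trace (tracking x):
x = 13  # -> x = 13
m = 6  # -> m = 6
x = x << 2  # -> x = 52
bits = x & m | x ^ m  # -> bits = 54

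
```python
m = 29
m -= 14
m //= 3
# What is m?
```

Answer: 5

Derivation:
Trace (tracking m):
m = 29  # -> m = 29
m -= 14  # -> m = 15
m //= 3  # -> m = 5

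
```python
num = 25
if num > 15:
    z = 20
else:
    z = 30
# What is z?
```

Answer: 20

Derivation:
Trace (tracking z):
num = 25  # -> num = 25
if num > 15:  # condition is True
    z = 20  # -> z = 20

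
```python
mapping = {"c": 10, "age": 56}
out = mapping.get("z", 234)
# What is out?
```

Answer: 234

Derivation:
Trace (tracking out):
mapping = {'c': 10, 'age': 56}  # -> mapping = {'c': 10, 'age': 56}
out = mapping.get('z', 234)  # -> out = 234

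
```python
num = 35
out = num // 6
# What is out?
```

Trace (tracking out):
num = 35  # -> num = 35
out = num // 6  # -> out = 5

Answer: 5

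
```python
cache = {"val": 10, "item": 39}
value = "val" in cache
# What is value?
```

Answer: True

Derivation:
Trace (tracking value):
cache = {'val': 10, 'item': 39}  # -> cache = {'val': 10, 'item': 39}
value = 'val' in cache  # -> value = True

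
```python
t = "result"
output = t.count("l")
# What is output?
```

Trace (tracking output):
t = 'result'  # -> t = 'result'
output = t.count('l')  # -> output = 1

Answer: 1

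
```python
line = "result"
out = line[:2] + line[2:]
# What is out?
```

Trace (tracking out):
line = 'result'  # -> line = 'result'
out = line[:2] + line[2:]  # -> out = 'result'

Answer: 'result'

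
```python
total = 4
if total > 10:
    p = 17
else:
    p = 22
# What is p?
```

Trace (tracking p):
total = 4  # -> total = 4
if total > 10:  # condition is False
else:
    p = 22  # -> p = 22

Answer: 22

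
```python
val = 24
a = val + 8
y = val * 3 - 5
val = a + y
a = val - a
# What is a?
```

Trace (tracking a):
val = 24  # -> val = 24
a = val + 8  # -> a = 32
y = val * 3 - 5  # -> y = 67
val = a + y  # -> val = 99
a = val - a  # -> a = 67

Answer: 67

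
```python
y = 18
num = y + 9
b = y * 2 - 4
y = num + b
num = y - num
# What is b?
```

Answer: 32

Derivation:
Trace (tracking b):
y = 18  # -> y = 18
num = y + 9  # -> num = 27
b = y * 2 - 4  # -> b = 32
y = num + b  # -> y = 59
num = y - num  # -> num = 32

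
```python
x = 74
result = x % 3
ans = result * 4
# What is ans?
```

Answer: 8

Derivation:
Trace (tracking ans):
x = 74  # -> x = 74
result = x % 3  # -> result = 2
ans = result * 4  # -> ans = 8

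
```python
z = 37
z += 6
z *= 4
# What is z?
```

Trace (tracking z):
z = 37  # -> z = 37
z += 6  # -> z = 43
z *= 4  # -> z = 172

Answer: 172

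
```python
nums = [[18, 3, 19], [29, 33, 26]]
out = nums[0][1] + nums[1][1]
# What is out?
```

Answer: 36

Derivation:
Trace (tracking out):
nums = [[18, 3, 19], [29, 33, 26]]  # -> nums = [[18, 3, 19], [29, 33, 26]]
out = nums[0][1] + nums[1][1]  # -> out = 36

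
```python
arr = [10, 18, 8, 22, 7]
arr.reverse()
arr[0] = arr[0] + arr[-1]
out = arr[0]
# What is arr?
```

Trace (tracking arr):
arr = [10, 18, 8, 22, 7]  # -> arr = [10, 18, 8, 22, 7]
arr.reverse()  # -> arr = [7, 22, 8, 18, 10]
arr[0] = arr[0] + arr[-1]  # -> arr = [17, 22, 8, 18, 10]
out = arr[0]  # -> out = 17

Answer: [17, 22, 8, 18, 10]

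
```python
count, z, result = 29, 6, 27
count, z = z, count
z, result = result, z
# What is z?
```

Answer: 27

Derivation:
Trace (tracking z):
count, z, result = (29, 6, 27)  # -> count = 29, z = 6, result = 27
count, z = (z, count)  # -> count = 6, z = 29
z, result = (result, z)  # -> z = 27, result = 29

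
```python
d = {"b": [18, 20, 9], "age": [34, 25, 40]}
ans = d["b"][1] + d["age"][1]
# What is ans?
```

Answer: 45

Derivation:
Trace (tracking ans):
d = {'b': [18, 20, 9], 'age': [34, 25, 40]}  # -> d = {'b': [18, 20, 9], 'age': [34, 25, 40]}
ans = d['b'][1] + d['age'][1]  # -> ans = 45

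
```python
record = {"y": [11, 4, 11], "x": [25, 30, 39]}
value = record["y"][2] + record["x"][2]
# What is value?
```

Answer: 50

Derivation:
Trace (tracking value):
record = {'y': [11, 4, 11], 'x': [25, 30, 39]}  # -> record = {'y': [11, 4, 11], 'x': [25, 30, 39]}
value = record['y'][2] + record['x'][2]  # -> value = 50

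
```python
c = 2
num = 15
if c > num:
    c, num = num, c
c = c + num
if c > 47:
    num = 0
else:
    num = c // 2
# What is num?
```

Trace (tracking num):
c = 2  # -> c = 2
num = 15  # -> num = 15
if c > num:  # condition is False
c = c + num  # -> c = 17
if c > 47:  # condition is False
else:
    num = c // 2  # -> num = 8

Answer: 8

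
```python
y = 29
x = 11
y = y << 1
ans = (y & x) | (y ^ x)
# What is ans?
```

Answer: 59

Derivation:
Trace (tracking ans):
y = 29  # -> y = 29
x = 11  # -> x = 11
y = y << 1  # -> y = 58
ans = y & x | y ^ x  # -> ans = 59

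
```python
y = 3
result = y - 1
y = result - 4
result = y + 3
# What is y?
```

Trace (tracking y):
y = 3  # -> y = 3
result = y - 1  # -> result = 2
y = result - 4  # -> y = -2
result = y + 3  # -> result = 1

Answer: -2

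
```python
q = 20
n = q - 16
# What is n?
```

Answer: 4

Derivation:
Trace (tracking n):
q = 20  # -> q = 20
n = q - 16  # -> n = 4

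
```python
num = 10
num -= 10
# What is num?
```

Trace (tracking num):
num = 10  # -> num = 10
num -= 10  # -> num = 0

Answer: 0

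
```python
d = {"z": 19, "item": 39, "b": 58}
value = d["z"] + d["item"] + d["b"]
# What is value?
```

Trace (tracking value):
d = {'z': 19, 'item': 39, 'b': 58}  # -> d = {'z': 19, 'item': 39, 'b': 58}
value = d['z'] + d['item'] + d['b']  # -> value = 116

Answer: 116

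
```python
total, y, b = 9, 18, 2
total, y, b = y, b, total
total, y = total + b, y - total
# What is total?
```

Trace (tracking total):
total, y, b = (9, 18, 2)  # -> total = 9, y = 18, b = 2
total, y, b = (y, b, total)  # -> total = 18, y = 2, b = 9
total, y = (total + b, y - total)  # -> total = 27, y = -16

Answer: 27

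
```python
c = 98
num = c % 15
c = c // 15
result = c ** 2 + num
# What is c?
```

Answer: 6

Derivation:
Trace (tracking c):
c = 98  # -> c = 98
num = c % 15  # -> num = 8
c = c // 15  # -> c = 6
result = c ** 2 + num  # -> result = 44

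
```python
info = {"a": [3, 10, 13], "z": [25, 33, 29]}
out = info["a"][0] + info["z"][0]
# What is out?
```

Answer: 28

Derivation:
Trace (tracking out):
info = {'a': [3, 10, 13], 'z': [25, 33, 29]}  # -> info = {'a': [3, 10, 13], 'z': [25, 33, 29]}
out = info['a'][0] + info['z'][0]  # -> out = 28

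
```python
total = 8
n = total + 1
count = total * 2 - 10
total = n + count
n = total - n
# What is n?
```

Trace (tracking n):
total = 8  # -> total = 8
n = total + 1  # -> n = 9
count = total * 2 - 10  # -> count = 6
total = n + count  # -> total = 15
n = total - n  # -> n = 6

Answer: 6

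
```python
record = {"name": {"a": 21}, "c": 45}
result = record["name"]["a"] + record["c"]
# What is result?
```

Answer: 66

Derivation:
Trace (tracking result):
record = {'name': {'a': 21}, 'c': 45}  # -> record = {'name': {'a': 21}, 'c': 45}
result = record['name']['a'] + record['c']  # -> result = 66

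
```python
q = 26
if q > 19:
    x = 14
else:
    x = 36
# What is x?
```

Trace (tracking x):
q = 26  # -> q = 26
if q > 19:  # condition is True
    x = 14  # -> x = 14

Answer: 14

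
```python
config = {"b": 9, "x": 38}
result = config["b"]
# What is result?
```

Trace (tracking result):
config = {'b': 9, 'x': 38}  # -> config = {'b': 9, 'x': 38}
result = config['b']  # -> result = 9

Answer: 9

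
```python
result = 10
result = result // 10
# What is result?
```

Answer: 1

Derivation:
Trace (tracking result):
result = 10  # -> result = 10
result = result // 10  # -> result = 1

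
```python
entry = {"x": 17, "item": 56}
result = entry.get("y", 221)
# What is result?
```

Trace (tracking result):
entry = {'x': 17, 'item': 56}  # -> entry = {'x': 17, 'item': 56}
result = entry.get('y', 221)  # -> result = 221

Answer: 221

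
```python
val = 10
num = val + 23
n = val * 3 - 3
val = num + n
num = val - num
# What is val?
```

Answer: 60

Derivation:
Trace (tracking val):
val = 10  # -> val = 10
num = val + 23  # -> num = 33
n = val * 3 - 3  # -> n = 27
val = num + n  # -> val = 60
num = val - num  # -> num = 27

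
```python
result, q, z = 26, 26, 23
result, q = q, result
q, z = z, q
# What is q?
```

Answer: 23

Derivation:
Trace (tracking q):
result, q, z = (26, 26, 23)  # -> result = 26, q = 26, z = 23
result, q = (q, result)  # -> result = 26, q = 26
q, z = (z, q)  # -> q = 23, z = 26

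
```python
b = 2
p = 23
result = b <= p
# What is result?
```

Answer: True

Derivation:
Trace (tracking result):
b = 2  # -> b = 2
p = 23  # -> p = 23
result = b <= p  # -> result = True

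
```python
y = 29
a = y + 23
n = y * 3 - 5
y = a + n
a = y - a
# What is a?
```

Trace (tracking a):
y = 29  # -> y = 29
a = y + 23  # -> a = 52
n = y * 3 - 5  # -> n = 82
y = a + n  # -> y = 134
a = y - a  # -> a = 82

Answer: 82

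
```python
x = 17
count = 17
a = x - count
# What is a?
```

Answer: 0

Derivation:
Trace (tracking a):
x = 17  # -> x = 17
count = 17  # -> count = 17
a = x - count  # -> a = 0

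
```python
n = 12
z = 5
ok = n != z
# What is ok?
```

Answer: True

Derivation:
Trace (tracking ok):
n = 12  # -> n = 12
z = 5  # -> z = 5
ok = n != z  # -> ok = True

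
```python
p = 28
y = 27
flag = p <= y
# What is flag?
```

Trace (tracking flag):
p = 28  # -> p = 28
y = 27  # -> y = 27
flag = p <= y  # -> flag = False

Answer: False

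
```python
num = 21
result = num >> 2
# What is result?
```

Answer: 5

Derivation:
Trace (tracking result):
num = 21  # -> num = 21
result = num >> 2  # -> result = 5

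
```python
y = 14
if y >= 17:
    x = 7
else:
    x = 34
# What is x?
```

Trace (tracking x):
y = 14  # -> y = 14
if y >= 17:  # condition is False
else:
    x = 34  # -> x = 34

Answer: 34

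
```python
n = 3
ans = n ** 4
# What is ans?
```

Answer: 81

Derivation:
Trace (tracking ans):
n = 3  # -> n = 3
ans = n ** 4  # -> ans = 81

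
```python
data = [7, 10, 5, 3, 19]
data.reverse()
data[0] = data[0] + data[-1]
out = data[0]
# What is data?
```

Answer: [26, 3, 5, 10, 7]

Derivation:
Trace (tracking data):
data = [7, 10, 5, 3, 19]  # -> data = [7, 10, 5, 3, 19]
data.reverse()  # -> data = [19, 3, 5, 10, 7]
data[0] = data[0] + data[-1]  # -> data = [26, 3, 5, 10, 7]
out = data[0]  # -> out = 26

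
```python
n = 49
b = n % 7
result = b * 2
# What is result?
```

Answer: 0

Derivation:
Trace (tracking result):
n = 49  # -> n = 49
b = n % 7  # -> b = 0
result = b * 2  # -> result = 0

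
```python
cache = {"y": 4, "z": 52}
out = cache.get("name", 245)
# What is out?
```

Answer: 245

Derivation:
Trace (tracking out):
cache = {'y': 4, 'z': 52}  # -> cache = {'y': 4, 'z': 52}
out = cache.get('name', 245)  # -> out = 245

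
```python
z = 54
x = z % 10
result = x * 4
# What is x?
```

Answer: 4

Derivation:
Trace (tracking x):
z = 54  # -> z = 54
x = z % 10  # -> x = 4
result = x * 4  # -> result = 16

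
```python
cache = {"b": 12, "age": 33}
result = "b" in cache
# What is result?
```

Answer: True

Derivation:
Trace (tracking result):
cache = {'b': 12, 'age': 33}  # -> cache = {'b': 12, 'age': 33}
result = 'b' in cache  # -> result = True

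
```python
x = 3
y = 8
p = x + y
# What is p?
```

Trace (tracking p):
x = 3  # -> x = 3
y = 8  # -> y = 8
p = x + y  # -> p = 11

Answer: 11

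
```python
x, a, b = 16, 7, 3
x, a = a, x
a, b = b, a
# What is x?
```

Answer: 7

Derivation:
Trace (tracking x):
x, a, b = (16, 7, 3)  # -> x = 16, a = 7, b = 3
x, a = (a, x)  # -> x = 7, a = 16
a, b = (b, a)  # -> a = 3, b = 16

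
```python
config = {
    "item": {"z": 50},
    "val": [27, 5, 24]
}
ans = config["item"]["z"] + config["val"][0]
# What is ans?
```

Trace (tracking ans):
config = {'item': {'z': 50}, 'val': [27, 5, 24]}  # -> config = {'item': {'z': 50}, 'val': [27, 5, 24]}
ans = config['item']['z'] + config['val'][0]  # -> ans = 77

Answer: 77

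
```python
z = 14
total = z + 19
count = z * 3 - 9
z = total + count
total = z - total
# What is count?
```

Trace (tracking count):
z = 14  # -> z = 14
total = z + 19  # -> total = 33
count = z * 3 - 9  # -> count = 33
z = total + count  # -> z = 66
total = z - total  # -> total = 33

Answer: 33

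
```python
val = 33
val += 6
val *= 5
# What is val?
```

Trace (tracking val):
val = 33  # -> val = 33
val += 6  # -> val = 39
val *= 5  # -> val = 195

Answer: 195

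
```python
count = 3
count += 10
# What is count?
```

Trace (tracking count):
count = 3  # -> count = 3
count += 10  # -> count = 13

Answer: 13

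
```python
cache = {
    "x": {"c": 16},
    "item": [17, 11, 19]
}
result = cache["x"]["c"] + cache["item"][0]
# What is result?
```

Answer: 33

Derivation:
Trace (tracking result):
cache = {'x': {'c': 16}, 'item': [17, 11, 19]}  # -> cache = {'x': {'c': 16}, 'item': [17, 11, 19]}
result = cache['x']['c'] + cache['item'][0]  # -> result = 33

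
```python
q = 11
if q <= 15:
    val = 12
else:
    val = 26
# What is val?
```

Trace (tracking val):
q = 11  # -> q = 11
if q <= 15:  # condition is True
    val = 12  # -> val = 12

Answer: 12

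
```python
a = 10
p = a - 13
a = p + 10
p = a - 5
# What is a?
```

Answer: 7

Derivation:
Trace (tracking a):
a = 10  # -> a = 10
p = a - 13  # -> p = -3
a = p + 10  # -> a = 7
p = a - 5  # -> p = 2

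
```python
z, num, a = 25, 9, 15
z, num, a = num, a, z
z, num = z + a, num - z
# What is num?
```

Answer: 6

Derivation:
Trace (tracking num):
z, num, a = (25, 9, 15)  # -> z = 25, num = 9, a = 15
z, num, a = (num, a, z)  # -> z = 9, num = 15, a = 25
z, num = (z + a, num - z)  # -> z = 34, num = 6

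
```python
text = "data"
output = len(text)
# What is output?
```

Trace (tracking output):
text = 'data'  # -> text = 'data'
output = len(text)  # -> output = 4

Answer: 4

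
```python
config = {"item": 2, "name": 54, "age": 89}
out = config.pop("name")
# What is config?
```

Answer: {'item': 2, 'age': 89}

Derivation:
Trace (tracking config):
config = {'item': 2, 'name': 54, 'age': 89}  # -> config = {'item': 2, 'name': 54, 'age': 89}
out = config.pop('name')  # -> out = 54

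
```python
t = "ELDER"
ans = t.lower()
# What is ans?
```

Answer: 'elder'

Derivation:
Trace (tracking ans):
t = 'ELDER'  # -> t = 'ELDER'
ans = t.lower()  # -> ans = 'elder'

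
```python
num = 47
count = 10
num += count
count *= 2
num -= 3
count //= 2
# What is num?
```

Answer: 54

Derivation:
Trace (tracking num):
num = 47  # -> num = 47
count = 10  # -> count = 10
num += count  # -> num = 57
count *= 2  # -> count = 20
num -= 3  # -> num = 54
count //= 2  # -> count = 10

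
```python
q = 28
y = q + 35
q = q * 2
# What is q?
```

Answer: 56

Derivation:
Trace (tracking q):
q = 28  # -> q = 28
y = q + 35  # -> y = 63
q = q * 2  # -> q = 56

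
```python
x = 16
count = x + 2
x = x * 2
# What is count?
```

Trace (tracking count):
x = 16  # -> x = 16
count = x + 2  # -> count = 18
x = x * 2  # -> x = 32

Answer: 18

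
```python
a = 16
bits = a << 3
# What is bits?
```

Answer: 128

Derivation:
Trace (tracking bits):
a = 16  # -> a = 16
bits = a << 3  # -> bits = 128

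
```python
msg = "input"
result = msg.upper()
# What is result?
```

Trace (tracking result):
msg = 'input'  # -> msg = 'input'
result = msg.upper()  # -> result = 'INPUT'

Answer: 'INPUT'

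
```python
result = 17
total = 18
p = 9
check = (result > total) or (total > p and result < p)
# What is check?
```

Trace (tracking check):
result = 17  # -> result = 17
total = 18  # -> total = 18
p = 9  # -> p = 9
check = result > total or (total > p and result < p)  # -> check = False

Answer: False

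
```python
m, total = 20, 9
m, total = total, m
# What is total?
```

Trace (tracking total):
m, total = (20, 9)  # -> m = 20, total = 9
m, total = (total, m)  # -> m = 9, total = 20

Answer: 20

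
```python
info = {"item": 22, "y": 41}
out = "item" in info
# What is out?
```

Answer: True

Derivation:
Trace (tracking out):
info = {'item': 22, 'y': 41}  # -> info = {'item': 22, 'y': 41}
out = 'item' in info  # -> out = True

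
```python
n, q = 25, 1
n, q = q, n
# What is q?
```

Answer: 25

Derivation:
Trace (tracking q):
n, q = (25, 1)  # -> n = 25, q = 1
n, q = (q, n)  # -> n = 1, q = 25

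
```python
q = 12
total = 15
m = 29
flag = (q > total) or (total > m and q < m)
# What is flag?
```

Answer: False

Derivation:
Trace (tracking flag):
q = 12  # -> q = 12
total = 15  # -> total = 15
m = 29  # -> m = 29
flag = q > total or (total > m and q < m)  # -> flag = False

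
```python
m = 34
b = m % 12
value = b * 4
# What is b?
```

Trace (tracking b):
m = 34  # -> m = 34
b = m % 12  # -> b = 10
value = b * 4  # -> value = 40

Answer: 10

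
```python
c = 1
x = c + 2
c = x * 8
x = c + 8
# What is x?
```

Answer: 32

Derivation:
Trace (tracking x):
c = 1  # -> c = 1
x = c + 2  # -> x = 3
c = x * 8  # -> c = 24
x = c + 8  # -> x = 32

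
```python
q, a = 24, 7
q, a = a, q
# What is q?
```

Answer: 7

Derivation:
Trace (tracking q):
q, a = (24, 7)  # -> q = 24, a = 7
q, a = (a, q)  # -> q = 7, a = 24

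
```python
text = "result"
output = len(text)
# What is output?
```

Answer: 6

Derivation:
Trace (tracking output):
text = 'result'  # -> text = 'result'
output = len(text)  # -> output = 6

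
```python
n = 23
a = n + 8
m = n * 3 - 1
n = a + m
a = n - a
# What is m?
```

Trace (tracking m):
n = 23  # -> n = 23
a = n + 8  # -> a = 31
m = n * 3 - 1  # -> m = 68
n = a + m  # -> n = 99
a = n - a  # -> a = 68

Answer: 68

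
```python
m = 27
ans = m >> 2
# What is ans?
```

Trace (tracking ans):
m = 27  # -> m = 27
ans = m >> 2  # -> ans = 6

Answer: 6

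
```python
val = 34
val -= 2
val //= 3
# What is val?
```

Trace (tracking val):
val = 34  # -> val = 34
val -= 2  # -> val = 32
val //= 3  # -> val = 10

Answer: 10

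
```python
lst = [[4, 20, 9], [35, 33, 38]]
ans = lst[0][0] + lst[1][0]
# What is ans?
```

Answer: 39

Derivation:
Trace (tracking ans):
lst = [[4, 20, 9], [35, 33, 38]]  # -> lst = [[4, 20, 9], [35, 33, 38]]
ans = lst[0][0] + lst[1][0]  # -> ans = 39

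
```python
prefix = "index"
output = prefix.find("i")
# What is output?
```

Trace (tracking output):
prefix = 'index'  # -> prefix = 'index'
output = prefix.find('i')  # -> output = 0

Answer: 0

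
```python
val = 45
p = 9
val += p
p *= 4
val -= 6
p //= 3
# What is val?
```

Trace (tracking val):
val = 45  # -> val = 45
p = 9  # -> p = 9
val += p  # -> val = 54
p *= 4  # -> p = 36
val -= 6  # -> val = 48
p //= 3  # -> p = 12

Answer: 48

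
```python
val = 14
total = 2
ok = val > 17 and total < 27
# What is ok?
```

Answer: False

Derivation:
Trace (tracking ok):
val = 14  # -> val = 14
total = 2  # -> total = 2
ok = val > 17 and total < 27  # -> ok = False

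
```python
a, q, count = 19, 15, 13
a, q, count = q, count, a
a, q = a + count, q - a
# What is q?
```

Answer: -2

Derivation:
Trace (tracking q):
a, q, count = (19, 15, 13)  # -> a = 19, q = 15, count = 13
a, q, count = (q, count, a)  # -> a = 15, q = 13, count = 19
a, q = (a + count, q - a)  # -> a = 34, q = -2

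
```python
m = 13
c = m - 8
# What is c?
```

Trace (tracking c):
m = 13  # -> m = 13
c = m - 8  # -> c = 5

Answer: 5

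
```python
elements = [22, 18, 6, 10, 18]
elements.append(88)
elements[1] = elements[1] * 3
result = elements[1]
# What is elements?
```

Answer: [22, 54, 6, 10, 18, 88]

Derivation:
Trace (tracking elements):
elements = [22, 18, 6, 10, 18]  # -> elements = [22, 18, 6, 10, 18]
elements.append(88)  # -> elements = [22, 18, 6, 10, 18, 88]
elements[1] = elements[1] * 3  # -> elements = [22, 54, 6, 10, 18, 88]
result = elements[1]  # -> result = 54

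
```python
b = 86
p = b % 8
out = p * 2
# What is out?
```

Answer: 12

Derivation:
Trace (tracking out):
b = 86  # -> b = 86
p = b % 8  # -> p = 6
out = p * 2  # -> out = 12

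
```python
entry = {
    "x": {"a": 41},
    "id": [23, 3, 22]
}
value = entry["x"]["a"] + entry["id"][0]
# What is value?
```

Answer: 64

Derivation:
Trace (tracking value):
entry = {'x': {'a': 41}, 'id': [23, 3, 22]}  # -> entry = {'x': {'a': 41}, 'id': [23, 3, 22]}
value = entry['x']['a'] + entry['id'][0]  # -> value = 64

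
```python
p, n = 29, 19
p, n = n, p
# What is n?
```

Answer: 29

Derivation:
Trace (tracking n):
p, n = (29, 19)  # -> p = 29, n = 19
p, n = (n, p)  # -> p = 19, n = 29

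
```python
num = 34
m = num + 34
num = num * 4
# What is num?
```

Answer: 136

Derivation:
Trace (tracking num):
num = 34  # -> num = 34
m = num + 34  # -> m = 68
num = num * 4  # -> num = 136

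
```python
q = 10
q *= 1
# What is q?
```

Answer: 10

Derivation:
Trace (tracking q):
q = 10  # -> q = 10
q *= 1  # -> q = 10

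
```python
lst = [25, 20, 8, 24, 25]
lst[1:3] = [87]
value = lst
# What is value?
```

Answer: [25, 87, 24, 25]

Derivation:
Trace (tracking value):
lst = [25, 20, 8, 24, 25]  # -> lst = [25, 20, 8, 24, 25]
lst[1:3] = [87]  # -> lst = [25, 87, 24, 25]
value = lst  # -> value = [25, 87, 24, 25]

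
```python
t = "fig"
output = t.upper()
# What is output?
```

Answer: 'FIG'

Derivation:
Trace (tracking output):
t = 'fig'  # -> t = 'fig'
output = t.upper()  # -> output = 'FIG'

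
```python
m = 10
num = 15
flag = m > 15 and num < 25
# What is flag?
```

Trace (tracking flag):
m = 10  # -> m = 10
num = 15  # -> num = 15
flag = m > 15 and num < 25  # -> flag = False

Answer: False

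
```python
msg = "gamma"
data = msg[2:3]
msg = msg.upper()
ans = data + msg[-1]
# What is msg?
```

Trace (tracking msg):
msg = 'gamma'  # -> msg = 'gamma'
data = msg[2:3]  # -> data = 'm'
msg = msg.upper()  # -> msg = 'GAMMA'
ans = data + msg[-1]  # -> ans = 'mA'

Answer: 'GAMMA'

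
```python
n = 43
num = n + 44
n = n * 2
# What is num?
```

Trace (tracking num):
n = 43  # -> n = 43
num = n + 44  # -> num = 87
n = n * 2  # -> n = 86

Answer: 87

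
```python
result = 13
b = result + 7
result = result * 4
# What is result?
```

Answer: 52

Derivation:
Trace (tracking result):
result = 13  # -> result = 13
b = result + 7  # -> b = 20
result = result * 4  # -> result = 52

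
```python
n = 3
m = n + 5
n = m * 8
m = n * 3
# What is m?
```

Trace (tracking m):
n = 3  # -> n = 3
m = n + 5  # -> m = 8
n = m * 8  # -> n = 64
m = n * 3  # -> m = 192

Answer: 192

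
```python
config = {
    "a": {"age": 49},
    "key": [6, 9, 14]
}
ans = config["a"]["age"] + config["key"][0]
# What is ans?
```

Trace (tracking ans):
config = {'a': {'age': 49}, 'key': [6, 9, 14]}  # -> config = {'a': {'age': 49}, 'key': [6, 9, 14]}
ans = config['a']['age'] + config['key'][0]  # -> ans = 55

Answer: 55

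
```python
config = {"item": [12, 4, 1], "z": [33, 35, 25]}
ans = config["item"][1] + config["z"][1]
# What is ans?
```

Answer: 39

Derivation:
Trace (tracking ans):
config = {'item': [12, 4, 1], 'z': [33, 35, 25]}  # -> config = {'item': [12, 4, 1], 'z': [33, 35, 25]}
ans = config['item'][1] + config['z'][1]  # -> ans = 39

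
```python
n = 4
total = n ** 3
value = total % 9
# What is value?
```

Trace (tracking value):
n = 4  # -> n = 4
total = n ** 3  # -> total = 64
value = total % 9  # -> value = 1

Answer: 1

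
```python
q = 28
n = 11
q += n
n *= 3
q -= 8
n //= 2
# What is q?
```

Answer: 31

Derivation:
Trace (tracking q):
q = 28  # -> q = 28
n = 11  # -> n = 11
q += n  # -> q = 39
n *= 3  # -> n = 33
q -= 8  # -> q = 31
n //= 2  # -> n = 16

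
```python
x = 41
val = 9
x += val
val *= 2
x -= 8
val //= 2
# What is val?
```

Trace (tracking val):
x = 41  # -> x = 41
val = 9  # -> val = 9
x += val  # -> x = 50
val *= 2  # -> val = 18
x -= 8  # -> x = 42
val //= 2  # -> val = 9

Answer: 9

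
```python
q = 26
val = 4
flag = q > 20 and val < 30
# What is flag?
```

Trace (tracking flag):
q = 26  # -> q = 26
val = 4  # -> val = 4
flag = q > 20 and val < 30  # -> flag = True

Answer: True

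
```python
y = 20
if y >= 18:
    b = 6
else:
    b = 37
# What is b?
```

Trace (tracking b):
y = 20  # -> y = 20
if y >= 18:  # condition is True
    b = 6  # -> b = 6

Answer: 6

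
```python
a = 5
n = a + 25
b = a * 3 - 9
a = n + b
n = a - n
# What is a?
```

Trace (tracking a):
a = 5  # -> a = 5
n = a + 25  # -> n = 30
b = a * 3 - 9  # -> b = 6
a = n + b  # -> a = 36
n = a - n  # -> n = 6

Answer: 36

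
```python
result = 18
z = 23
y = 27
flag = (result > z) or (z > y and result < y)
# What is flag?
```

Answer: False

Derivation:
Trace (tracking flag):
result = 18  # -> result = 18
z = 23  # -> z = 23
y = 27  # -> y = 27
flag = result > z or (z > y and result < y)  # -> flag = False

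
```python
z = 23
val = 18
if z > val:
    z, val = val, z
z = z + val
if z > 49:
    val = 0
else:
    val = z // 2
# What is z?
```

Trace (tracking z):
z = 23  # -> z = 23
val = 18  # -> val = 18
if z > val:  # condition is True
    z, val = (val, z)  # -> z = 18, val = 23
z = z + val  # -> z = 41
if z > 49:  # condition is False
else:
    val = z // 2  # -> val = 20

Answer: 41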